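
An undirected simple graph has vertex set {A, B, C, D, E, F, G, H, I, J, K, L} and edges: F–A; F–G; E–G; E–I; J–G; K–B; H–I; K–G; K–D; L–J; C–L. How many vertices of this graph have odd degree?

6

Degrees: A:1, B:1, C:1, D:1, E:2, F:2, G:4, H:1, I:2, J:2, K:3, L:2
Odd-degree vertices: A, B, C, D, H, K.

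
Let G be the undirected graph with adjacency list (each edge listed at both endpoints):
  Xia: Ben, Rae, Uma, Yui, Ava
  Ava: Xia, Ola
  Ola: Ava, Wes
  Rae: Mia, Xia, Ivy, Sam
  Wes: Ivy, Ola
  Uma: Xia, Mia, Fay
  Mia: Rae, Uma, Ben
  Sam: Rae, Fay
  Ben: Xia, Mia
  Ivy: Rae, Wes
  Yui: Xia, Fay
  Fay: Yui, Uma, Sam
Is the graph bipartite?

No

The cycle Sam-Rae-Xia-Yui-Fay-Sam has length 5, which is odd, so the graph is not bipartite.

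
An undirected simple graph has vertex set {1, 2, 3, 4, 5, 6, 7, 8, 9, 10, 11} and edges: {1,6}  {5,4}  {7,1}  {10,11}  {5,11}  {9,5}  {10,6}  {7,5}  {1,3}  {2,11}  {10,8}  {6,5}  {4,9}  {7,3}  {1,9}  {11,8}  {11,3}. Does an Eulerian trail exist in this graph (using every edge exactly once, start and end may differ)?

No

Degrees: 1:4, 2:1, 3:3, 4:2, 5:5, 6:3, 7:3, 8:2, 9:3, 10:3, 11:5
Odd-degree vertices: 2, 3, 5, 6, 7, 9, 10, 11 (8 total).
With 8 odd-degree vertices (more than two), no single trail can use every edge.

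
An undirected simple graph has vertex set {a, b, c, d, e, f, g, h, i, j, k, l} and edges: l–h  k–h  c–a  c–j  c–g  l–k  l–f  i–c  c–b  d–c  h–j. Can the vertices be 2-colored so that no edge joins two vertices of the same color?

No

The cycle h-k-l-h has length 3, which is odd, so the graph is not bipartite.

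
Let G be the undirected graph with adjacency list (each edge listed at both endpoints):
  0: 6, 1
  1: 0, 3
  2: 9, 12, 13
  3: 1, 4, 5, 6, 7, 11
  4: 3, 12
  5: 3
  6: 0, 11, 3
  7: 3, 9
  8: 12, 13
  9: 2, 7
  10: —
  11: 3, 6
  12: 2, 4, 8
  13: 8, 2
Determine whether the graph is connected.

No

Component: {10}
Component: {0, 1, 2, 3, 4, 5, 6, 7, 8, 9, 11, 12, 13}
There are 2 separate components, so the graph is not connected.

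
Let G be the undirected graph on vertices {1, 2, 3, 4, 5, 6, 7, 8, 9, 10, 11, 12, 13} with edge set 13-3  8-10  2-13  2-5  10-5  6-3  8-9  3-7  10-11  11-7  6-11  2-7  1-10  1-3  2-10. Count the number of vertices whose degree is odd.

Degrees: 1:2, 2:4, 3:4, 4:0, 5:2, 6:2, 7:3, 8:2, 9:1, 10:5, 11:3, 12:0, 13:2
Odd-degree vertices: 7, 9, 10, 11.

4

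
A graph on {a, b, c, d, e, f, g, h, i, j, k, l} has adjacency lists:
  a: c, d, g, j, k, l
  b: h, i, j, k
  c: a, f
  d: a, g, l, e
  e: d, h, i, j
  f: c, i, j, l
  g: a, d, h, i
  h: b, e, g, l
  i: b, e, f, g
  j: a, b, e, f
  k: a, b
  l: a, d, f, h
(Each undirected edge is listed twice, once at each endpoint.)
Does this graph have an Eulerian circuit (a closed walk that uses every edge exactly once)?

Degrees: a:6, b:4, c:2, d:4, e:4, f:4, g:4, h:4, i:4, j:4, k:2, l:4
Every vertex has even degree and the edges form a single connected piece, so an Eulerian circuit exists.

Yes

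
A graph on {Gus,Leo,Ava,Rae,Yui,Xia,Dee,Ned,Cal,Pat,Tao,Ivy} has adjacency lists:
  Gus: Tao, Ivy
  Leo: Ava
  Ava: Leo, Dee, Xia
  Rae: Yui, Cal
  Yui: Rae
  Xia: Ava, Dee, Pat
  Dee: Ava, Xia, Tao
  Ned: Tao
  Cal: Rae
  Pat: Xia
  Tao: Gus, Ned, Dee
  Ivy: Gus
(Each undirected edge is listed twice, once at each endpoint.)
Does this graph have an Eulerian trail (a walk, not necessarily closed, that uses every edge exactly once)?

Degrees: Gus:2, Leo:1, Ava:3, Rae:2, Yui:1, Xia:3, Dee:3, Ned:1, Cal:1, Pat:1, Tao:3, Ivy:1
Odd-degree vertices: Leo, Ava, Yui, Xia, Dee, Ned, Cal, Pat, Tao, Ivy (10 total).
An Eulerian trail requires 0 or 2 odd-degree vertices; here there are 10.

No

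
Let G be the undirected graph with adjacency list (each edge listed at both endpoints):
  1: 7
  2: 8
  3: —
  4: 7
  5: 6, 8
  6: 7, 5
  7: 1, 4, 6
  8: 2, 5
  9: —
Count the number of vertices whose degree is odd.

4

Degrees: 1:1, 2:1, 3:0, 4:1, 5:2, 6:2, 7:3, 8:2, 9:0
Odd-degree vertices: 1, 2, 4, 7.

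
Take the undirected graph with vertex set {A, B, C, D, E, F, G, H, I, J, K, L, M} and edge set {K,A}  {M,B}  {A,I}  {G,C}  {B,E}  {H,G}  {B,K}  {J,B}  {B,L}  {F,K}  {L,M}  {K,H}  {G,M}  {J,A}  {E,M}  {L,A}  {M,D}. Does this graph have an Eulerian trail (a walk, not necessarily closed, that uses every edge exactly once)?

No

Degrees: A:4, B:5, C:1, D:1, E:2, F:1, G:3, H:2, I:1, J:2, K:4, L:3, M:5
Odd-degree vertices: B, C, D, F, G, I, L, M (8 total).
An Eulerian trail requires 0 or 2 odd-degree vertices; here there are 8.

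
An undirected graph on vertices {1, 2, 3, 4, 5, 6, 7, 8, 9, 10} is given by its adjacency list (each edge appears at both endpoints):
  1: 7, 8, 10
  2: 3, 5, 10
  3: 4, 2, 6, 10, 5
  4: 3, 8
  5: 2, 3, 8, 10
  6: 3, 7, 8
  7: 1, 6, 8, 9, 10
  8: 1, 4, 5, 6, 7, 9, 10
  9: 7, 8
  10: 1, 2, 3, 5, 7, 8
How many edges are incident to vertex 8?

7

Neighbors of 8: 1, 4, 5, 6, 7, 9, 10.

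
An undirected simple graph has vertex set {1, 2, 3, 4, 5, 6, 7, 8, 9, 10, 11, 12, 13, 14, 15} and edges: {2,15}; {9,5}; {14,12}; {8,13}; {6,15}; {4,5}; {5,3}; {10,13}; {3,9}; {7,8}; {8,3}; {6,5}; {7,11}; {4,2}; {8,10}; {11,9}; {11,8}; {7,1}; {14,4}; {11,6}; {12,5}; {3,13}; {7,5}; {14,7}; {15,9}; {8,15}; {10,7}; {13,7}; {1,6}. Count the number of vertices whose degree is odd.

Degrees: 1:2, 2:2, 3:4, 4:3, 5:6, 6:4, 7:7, 8:6, 9:4, 10:3, 11:4, 12:2, 13:4, 14:3, 15:4
Odd-degree vertices: 4, 7, 10, 14.

4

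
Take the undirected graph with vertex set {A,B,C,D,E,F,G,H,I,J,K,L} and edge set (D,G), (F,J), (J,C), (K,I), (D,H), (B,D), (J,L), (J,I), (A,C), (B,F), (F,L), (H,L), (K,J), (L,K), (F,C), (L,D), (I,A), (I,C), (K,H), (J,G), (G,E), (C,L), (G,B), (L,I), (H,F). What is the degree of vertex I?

5

Neighbors of I: A, C, J, K, L.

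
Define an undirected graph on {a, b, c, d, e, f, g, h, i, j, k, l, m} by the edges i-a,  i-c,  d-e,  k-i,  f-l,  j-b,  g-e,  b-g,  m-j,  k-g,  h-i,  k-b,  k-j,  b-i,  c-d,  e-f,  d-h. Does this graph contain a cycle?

Yes

|V| = 13, |E| = 17, number of components = 1.
Since 17 > 13 - 1, a cycle must exist; for instance i-b-g-e-d-h-i.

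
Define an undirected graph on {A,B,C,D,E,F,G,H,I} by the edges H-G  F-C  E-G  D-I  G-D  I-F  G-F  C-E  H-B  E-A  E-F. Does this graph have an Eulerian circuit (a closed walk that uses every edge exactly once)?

Degrees: A:1, B:1, C:2, D:2, E:4, F:4, G:4, H:2, I:2
Vertices with odd degree: A, B. An Eulerian circuit requires all degrees even.

No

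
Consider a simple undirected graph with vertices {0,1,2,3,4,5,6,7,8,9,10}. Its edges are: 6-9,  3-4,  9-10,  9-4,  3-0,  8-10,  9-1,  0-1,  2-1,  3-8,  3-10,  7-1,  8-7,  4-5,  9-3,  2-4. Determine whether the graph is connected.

Yes

A breadth-first search from 0 visits 0, 3, 1, 8, 9, 4, 10, 2, 7, 6, 5 — all 11 vertices — so the graph is connected.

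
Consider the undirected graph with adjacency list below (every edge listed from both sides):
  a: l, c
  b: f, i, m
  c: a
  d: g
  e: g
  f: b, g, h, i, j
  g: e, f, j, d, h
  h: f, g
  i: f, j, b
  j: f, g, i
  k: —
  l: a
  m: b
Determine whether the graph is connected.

No

Component: {k}
Component: {a, c, l}
Component: {b, d, e, f, g, h, i, j, m}
No edge joins these 3 groups, so the graph is disconnected.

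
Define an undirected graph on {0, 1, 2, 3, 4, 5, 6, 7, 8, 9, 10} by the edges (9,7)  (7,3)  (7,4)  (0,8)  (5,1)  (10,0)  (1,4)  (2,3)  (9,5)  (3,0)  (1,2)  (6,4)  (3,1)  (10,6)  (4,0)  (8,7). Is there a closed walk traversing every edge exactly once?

Yes

Degrees: 0:4, 1:4, 2:2, 3:4, 4:4, 5:2, 6:2, 7:4, 8:2, 9:2, 10:2
All degrees are even and the non-isolated vertices are connected — an Eulerian circuit exists.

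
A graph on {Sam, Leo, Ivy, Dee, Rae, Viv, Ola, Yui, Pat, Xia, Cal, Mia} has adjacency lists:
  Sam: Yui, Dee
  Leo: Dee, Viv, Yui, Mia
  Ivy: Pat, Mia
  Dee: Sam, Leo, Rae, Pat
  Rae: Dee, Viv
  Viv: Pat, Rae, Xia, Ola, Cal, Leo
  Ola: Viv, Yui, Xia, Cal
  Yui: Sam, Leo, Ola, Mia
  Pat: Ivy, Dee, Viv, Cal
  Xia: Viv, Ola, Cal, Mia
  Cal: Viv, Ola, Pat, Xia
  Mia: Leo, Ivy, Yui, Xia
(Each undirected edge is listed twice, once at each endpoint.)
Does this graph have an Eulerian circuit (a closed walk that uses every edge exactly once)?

Degrees: Sam:2, Leo:4, Ivy:2, Dee:4, Rae:2, Viv:6, Ola:4, Yui:4, Pat:4, Xia:4, Cal:4, Mia:4
All degrees are even and the non-isolated vertices are connected — an Eulerian circuit exists.

Yes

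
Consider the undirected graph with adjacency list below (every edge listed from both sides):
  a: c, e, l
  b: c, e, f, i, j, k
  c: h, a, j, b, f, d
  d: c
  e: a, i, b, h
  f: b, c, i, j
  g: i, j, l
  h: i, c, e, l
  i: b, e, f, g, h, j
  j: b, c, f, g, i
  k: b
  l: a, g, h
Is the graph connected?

Yes

Starting from a and exploring outward reaches every vertex (a, c, l, e, f, b, d, j, h, g, i, k); the graph is connected.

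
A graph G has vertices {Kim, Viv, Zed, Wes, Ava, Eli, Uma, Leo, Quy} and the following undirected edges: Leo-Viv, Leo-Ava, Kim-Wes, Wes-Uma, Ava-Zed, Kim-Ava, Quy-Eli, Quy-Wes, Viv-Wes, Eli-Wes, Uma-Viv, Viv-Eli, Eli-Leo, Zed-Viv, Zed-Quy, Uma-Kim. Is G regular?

Degrees: Kim:3, Viv:5, Zed:3, Wes:5, Ava:3, Eli:4, Uma:3, Leo:3, Quy:3
Vertex Kim has degree 3 while Viv has degree 5, so the graph is not regular.

No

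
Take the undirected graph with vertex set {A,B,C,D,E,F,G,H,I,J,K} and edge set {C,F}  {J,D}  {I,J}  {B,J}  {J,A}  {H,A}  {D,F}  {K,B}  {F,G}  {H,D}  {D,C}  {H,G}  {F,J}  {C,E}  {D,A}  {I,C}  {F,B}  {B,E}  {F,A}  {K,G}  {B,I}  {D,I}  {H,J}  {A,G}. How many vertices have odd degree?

Degrees: A:5, B:5, C:4, D:6, E:2, F:6, G:4, H:4, I:4, J:6, K:2
Odd-degree vertices: A, B.

2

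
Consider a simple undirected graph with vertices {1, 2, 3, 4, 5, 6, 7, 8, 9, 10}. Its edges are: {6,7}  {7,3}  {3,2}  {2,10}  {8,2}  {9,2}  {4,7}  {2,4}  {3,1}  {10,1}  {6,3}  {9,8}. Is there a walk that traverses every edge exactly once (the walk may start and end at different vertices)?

Degrees: 1:2, 2:5, 3:4, 4:2, 5:0, 6:2, 7:3, 8:2, 9:2, 10:2
Odd-degree vertices: 2, 7 (2 total).
The non-isolated vertices are connected and exactly 2 have odd degree, so an Eulerian trail exists (from 2 to 7).

Yes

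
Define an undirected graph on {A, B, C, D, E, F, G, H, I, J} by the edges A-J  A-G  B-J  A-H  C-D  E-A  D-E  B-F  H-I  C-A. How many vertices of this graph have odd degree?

4

Degrees: A:5, B:2, C:2, D:2, E:2, F:1, G:1, H:2, I:1, J:2
Odd-degree vertices: A, F, G, I.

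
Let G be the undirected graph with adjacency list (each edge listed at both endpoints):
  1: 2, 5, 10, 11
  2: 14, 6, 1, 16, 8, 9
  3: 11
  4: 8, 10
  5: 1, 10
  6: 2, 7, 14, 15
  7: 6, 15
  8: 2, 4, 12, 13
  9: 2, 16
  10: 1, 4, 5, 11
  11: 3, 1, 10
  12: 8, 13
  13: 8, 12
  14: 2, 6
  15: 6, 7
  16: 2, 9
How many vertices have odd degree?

2

Degrees: 1:4, 2:6, 3:1, 4:2, 5:2, 6:4, 7:2, 8:4, 9:2, 10:4, 11:3, 12:2, 13:2, 14:2, 15:2, 16:2
Odd-degree vertices: 3, 11.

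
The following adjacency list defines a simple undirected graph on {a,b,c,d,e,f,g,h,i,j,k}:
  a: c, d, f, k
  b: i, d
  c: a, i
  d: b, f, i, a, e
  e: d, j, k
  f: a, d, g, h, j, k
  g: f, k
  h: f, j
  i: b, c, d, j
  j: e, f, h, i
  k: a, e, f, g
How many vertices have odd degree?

2

Degrees: a:4, b:2, c:2, d:5, e:3, f:6, g:2, h:2, i:4, j:4, k:4
Odd-degree vertices: d, e.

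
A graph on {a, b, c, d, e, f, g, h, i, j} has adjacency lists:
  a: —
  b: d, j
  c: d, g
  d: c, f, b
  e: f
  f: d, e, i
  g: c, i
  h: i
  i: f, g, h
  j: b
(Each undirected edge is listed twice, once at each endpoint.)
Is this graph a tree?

|V| = 10, |E| = 9.
It is not connected, so it is not a tree.

No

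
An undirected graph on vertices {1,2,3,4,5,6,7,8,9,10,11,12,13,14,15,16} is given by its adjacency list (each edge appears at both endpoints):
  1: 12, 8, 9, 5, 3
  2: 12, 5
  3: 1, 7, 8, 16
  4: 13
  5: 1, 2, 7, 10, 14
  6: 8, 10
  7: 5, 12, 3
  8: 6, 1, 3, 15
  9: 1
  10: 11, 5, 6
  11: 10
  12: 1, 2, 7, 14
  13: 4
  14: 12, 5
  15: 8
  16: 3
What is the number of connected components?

2

Component: {4, 13}
Component: {1, 2, 3, 5, 6, 7, 8, 9, 10, 11, 12, 14, 15, 16}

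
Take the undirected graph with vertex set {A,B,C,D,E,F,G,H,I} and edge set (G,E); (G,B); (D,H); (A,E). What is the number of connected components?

5

Component: {C}
Component: {F}
Component: {I}
Component: {D, H}
Component: {A, B, E, G}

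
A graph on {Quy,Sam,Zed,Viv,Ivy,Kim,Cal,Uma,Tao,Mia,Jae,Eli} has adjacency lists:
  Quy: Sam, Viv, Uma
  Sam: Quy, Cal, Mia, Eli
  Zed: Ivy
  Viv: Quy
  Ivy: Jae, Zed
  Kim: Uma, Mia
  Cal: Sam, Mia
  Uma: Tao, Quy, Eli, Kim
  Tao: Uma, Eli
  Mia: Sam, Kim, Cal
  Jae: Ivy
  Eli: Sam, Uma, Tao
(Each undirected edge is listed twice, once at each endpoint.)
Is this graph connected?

No

Component: {Zed, Ivy, Jae}
Component: {Quy, Sam, Viv, Kim, Cal, Uma, Tao, Mia, Eli}
No edge joins these 2 groups, so the graph is disconnected.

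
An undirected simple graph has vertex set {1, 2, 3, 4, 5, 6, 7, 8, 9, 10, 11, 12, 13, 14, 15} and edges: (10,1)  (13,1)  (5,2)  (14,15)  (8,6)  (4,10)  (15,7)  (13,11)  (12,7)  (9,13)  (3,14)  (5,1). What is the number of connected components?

Component: {6, 8}
Component: {3, 7, 12, 14, 15}
Component: {1, 2, 4, 5, 9, 10, 11, 13}

3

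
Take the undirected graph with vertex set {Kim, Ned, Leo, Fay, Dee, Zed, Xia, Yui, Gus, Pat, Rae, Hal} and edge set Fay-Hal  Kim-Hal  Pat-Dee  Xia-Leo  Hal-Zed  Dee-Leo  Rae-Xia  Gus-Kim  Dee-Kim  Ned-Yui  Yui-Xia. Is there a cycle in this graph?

No

|V| = 12, |E| = 11, number of components = 1.
Since 11 = 12 - 1, the graph is a forest and contains no cycle.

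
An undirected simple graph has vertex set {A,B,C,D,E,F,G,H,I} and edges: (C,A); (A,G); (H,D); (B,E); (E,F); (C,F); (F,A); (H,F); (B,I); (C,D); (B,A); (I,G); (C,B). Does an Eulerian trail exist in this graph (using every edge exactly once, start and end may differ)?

Yes

Degrees: A:4, B:4, C:4, D:2, E:2, F:4, G:2, H:2, I:2
Odd-degree vertices: none (0 total).
The non-isolated vertices are connected and exactly 0 have odd degree, so an Eulerian trail exists.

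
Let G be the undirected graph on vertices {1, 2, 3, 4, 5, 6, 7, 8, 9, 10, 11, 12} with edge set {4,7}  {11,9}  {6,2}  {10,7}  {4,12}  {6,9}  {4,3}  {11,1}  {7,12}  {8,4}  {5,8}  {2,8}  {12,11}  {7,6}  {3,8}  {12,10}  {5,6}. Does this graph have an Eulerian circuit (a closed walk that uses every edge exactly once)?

No

Degrees: 1:1, 2:2, 3:2, 4:4, 5:2, 6:4, 7:4, 8:4, 9:2, 10:2, 11:3, 12:4
1, 11 have odd degree; an Eulerian circuit needs every degree to be even, so none exists.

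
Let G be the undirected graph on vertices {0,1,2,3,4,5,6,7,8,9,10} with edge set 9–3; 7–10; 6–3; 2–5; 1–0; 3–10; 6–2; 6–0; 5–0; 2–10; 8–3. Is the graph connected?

Component: {4}
Component: {0, 1, 2, 3, 5, 6, 7, 8, 9, 10}
No edge joins these 2 groups, so the graph is disconnected.

No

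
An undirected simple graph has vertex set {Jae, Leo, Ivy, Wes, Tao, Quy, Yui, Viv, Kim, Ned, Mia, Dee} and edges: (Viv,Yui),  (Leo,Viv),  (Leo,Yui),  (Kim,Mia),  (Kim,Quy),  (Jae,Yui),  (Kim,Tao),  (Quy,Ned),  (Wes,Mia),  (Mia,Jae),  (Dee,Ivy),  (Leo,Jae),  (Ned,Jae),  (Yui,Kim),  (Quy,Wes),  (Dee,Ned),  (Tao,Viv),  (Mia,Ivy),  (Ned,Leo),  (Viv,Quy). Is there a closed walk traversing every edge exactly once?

Degrees: Jae:4, Leo:4, Ivy:2, Wes:2, Tao:2, Quy:4, Yui:4, Viv:4, Kim:4, Ned:4, Mia:4, Dee:2
Every vertex has even degree and the edges form a single connected piece, so an Eulerian circuit exists.

Yes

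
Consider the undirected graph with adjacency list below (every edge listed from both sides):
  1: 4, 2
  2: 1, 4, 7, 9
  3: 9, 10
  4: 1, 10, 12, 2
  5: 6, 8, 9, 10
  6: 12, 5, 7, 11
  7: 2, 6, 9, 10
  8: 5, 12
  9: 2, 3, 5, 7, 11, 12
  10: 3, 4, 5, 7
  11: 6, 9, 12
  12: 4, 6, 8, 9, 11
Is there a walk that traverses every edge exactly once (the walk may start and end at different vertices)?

Degrees: 1:2, 2:4, 3:2, 4:4, 5:4, 6:4, 7:4, 8:2, 9:6, 10:4, 11:3, 12:5
Odd-degree vertices: 11, 12 (2 total).
With 2 odd-degree vertices and all edges in one connected piece, an Eulerian trail exists (from 11 to 12).

Yes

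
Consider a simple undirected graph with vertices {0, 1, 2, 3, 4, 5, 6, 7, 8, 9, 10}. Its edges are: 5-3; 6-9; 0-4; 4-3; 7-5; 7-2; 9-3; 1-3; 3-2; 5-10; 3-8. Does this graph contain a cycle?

Yes

|V| = 11, |E| = 11, number of components = 1.
One cycle is 3-5-7-2-3.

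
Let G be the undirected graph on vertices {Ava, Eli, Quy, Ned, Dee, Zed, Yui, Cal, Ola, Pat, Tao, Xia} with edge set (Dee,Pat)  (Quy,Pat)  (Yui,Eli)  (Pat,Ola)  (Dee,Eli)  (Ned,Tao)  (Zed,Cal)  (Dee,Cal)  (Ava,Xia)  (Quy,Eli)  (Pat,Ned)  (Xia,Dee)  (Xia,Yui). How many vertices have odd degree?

Degrees: Ava:1, Eli:3, Quy:2, Ned:2, Dee:4, Zed:1, Yui:2, Cal:2, Ola:1, Pat:4, Tao:1, Xia:3
Odd-degree vertices: Ava, Eli, Zed, Ola, Tao, Xia.

6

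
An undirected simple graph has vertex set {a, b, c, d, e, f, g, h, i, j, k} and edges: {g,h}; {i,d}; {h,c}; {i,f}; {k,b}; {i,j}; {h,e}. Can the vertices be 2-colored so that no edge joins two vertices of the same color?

Yes

Partition the vertices as {a, h, i, k} vs {b, c, d, e, f, g, j}. Each listed edge has one endpoint in each part, so the graph is bipartite.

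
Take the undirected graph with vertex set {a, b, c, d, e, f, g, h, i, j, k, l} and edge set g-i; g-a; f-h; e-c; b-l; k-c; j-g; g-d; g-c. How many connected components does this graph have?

Component: {b, l}
Component: {f, h}
Component: {a, c, d, e, g, i, j, k}

3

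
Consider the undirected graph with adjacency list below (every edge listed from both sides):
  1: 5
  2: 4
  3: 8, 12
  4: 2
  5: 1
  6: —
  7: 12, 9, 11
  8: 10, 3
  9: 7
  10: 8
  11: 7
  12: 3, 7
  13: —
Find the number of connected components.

5

Component: {6}
Component: {13}
Component: {1, 5}
Component: {2, 4}
Component: {3, 7, 8, 9, 10, 11, 12}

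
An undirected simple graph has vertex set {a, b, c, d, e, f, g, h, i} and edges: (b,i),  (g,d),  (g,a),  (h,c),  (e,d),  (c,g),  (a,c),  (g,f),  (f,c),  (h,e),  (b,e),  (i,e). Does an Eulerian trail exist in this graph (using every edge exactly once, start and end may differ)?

Degrees: a:2, b:2, c:4, d:2, e:4, f:2, g:4, h:2, i:2
Odd-degree vertices: none (0 total).
The non-isolated vertices are connected and exactly 0 have odd degree, so an Eulerian trail exists.

Yes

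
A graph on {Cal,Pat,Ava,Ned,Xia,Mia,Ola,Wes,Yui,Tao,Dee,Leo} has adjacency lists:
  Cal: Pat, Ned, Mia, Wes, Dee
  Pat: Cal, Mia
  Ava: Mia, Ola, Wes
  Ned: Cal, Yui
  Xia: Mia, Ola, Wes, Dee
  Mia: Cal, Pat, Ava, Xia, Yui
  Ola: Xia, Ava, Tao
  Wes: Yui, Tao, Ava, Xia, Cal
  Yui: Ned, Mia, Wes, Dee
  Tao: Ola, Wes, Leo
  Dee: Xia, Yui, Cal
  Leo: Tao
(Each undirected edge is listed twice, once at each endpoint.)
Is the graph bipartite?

The cycle Pat-Mia-Cal-Pat has length 3, which is odd, so the graph is not bipartite.

No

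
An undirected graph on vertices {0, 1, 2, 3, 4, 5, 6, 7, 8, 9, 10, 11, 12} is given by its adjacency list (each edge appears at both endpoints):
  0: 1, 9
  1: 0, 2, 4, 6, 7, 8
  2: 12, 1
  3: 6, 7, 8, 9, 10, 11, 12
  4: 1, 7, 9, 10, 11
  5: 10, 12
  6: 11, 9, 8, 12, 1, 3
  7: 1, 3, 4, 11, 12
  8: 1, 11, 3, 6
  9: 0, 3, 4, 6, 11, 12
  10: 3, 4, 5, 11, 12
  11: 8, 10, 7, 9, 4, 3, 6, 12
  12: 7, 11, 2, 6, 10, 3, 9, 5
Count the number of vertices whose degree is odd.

Degrees: 0:2, 1:6, 2:2, 3:7, 4:5, 5:2, 6:6, 7:5, 8:4, 9:6, 10:5, 11:8, 12:8
Odd-degree vertices: 3, 4, 7, 10.

4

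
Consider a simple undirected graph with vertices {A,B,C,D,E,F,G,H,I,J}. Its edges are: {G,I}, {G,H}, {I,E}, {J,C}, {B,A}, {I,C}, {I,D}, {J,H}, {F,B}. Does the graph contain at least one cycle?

Yes

|V| = 10, |E| = 9, number of components = 2.
Since 9 > 10 - 2, a cycle must exist; for instance C-I-G-H-J-C.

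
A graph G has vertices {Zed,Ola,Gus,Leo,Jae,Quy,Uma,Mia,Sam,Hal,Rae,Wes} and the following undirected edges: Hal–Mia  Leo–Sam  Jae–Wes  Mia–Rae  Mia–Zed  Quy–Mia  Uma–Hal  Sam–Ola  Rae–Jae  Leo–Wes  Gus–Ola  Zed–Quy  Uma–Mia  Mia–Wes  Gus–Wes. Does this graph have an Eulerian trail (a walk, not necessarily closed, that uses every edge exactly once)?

Degrees: Zed:2, Ola:2, Gus:2, Leo:2, Jae:2, Quy:2, Uma:2, Mia:6, Sam:2, Hal:2, Rae:2, Wes:4
Odd-degree vertices: none (0 total).
The non-isolated vertices are connected and exactly 0 have odd degree, so an Eulerian trail exists.

Yes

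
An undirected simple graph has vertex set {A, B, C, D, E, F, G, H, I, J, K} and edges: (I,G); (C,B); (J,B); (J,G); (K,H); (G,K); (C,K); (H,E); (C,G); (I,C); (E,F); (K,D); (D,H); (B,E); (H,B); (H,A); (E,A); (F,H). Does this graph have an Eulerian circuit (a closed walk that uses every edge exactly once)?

Degrees: A:2, B:4, C:4, D:2, E:4, F:2, G:4, H:6, I:2, J:2, K:4
Every vertex has even degree and the edges form a single connected piece, so an Eulerian circuit exists.

Yes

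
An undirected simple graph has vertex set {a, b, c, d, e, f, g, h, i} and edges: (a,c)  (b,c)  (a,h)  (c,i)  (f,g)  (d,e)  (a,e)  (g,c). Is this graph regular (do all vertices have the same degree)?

No

Degrees: a:3, b:1, c:4, d:1, e:2, f:1, g:2, h:1, i:1
Degrees are not all equal (e.g. deg(b)=1 but deg(c)=4); not regular.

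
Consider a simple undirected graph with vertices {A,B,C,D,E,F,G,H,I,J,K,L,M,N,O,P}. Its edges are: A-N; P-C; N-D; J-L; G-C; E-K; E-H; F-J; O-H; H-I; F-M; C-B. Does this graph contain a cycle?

No

|V| = 16, |E| = 12, number of components = 4.
Since 12 = 16 - 4, the graph is a forest and contains no cycle.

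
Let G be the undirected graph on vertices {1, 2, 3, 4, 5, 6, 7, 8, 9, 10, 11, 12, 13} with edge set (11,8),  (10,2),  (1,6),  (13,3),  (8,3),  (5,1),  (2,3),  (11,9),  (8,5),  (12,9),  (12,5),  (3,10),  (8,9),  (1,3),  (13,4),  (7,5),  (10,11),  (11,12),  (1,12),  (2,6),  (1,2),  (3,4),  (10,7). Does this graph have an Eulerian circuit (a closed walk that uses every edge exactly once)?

No

Degrees: 1:5, 2:4, 3:6, 4:2, 5:4, 6:2, 7:2, 8:4, 9:3, 10:4, 11:4, 12:4, 13:2
Vertices with odd degree: 1, 9. An Eulerian circuit requires all degrees even.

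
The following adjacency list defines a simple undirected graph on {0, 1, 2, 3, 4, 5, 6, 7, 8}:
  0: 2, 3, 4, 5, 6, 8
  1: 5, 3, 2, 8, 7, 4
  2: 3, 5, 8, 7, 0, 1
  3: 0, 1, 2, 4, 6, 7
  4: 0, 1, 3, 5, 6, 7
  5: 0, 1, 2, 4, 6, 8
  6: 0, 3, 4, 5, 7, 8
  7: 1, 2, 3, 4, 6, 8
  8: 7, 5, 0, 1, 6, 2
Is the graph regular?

Degrees: 0:6, 1:6, 2:6, 3:6, 4:6, 5:6, 6:6, 7:6, 8:6
Every vertex has degree 6, so the graph is 6-regular.

Yes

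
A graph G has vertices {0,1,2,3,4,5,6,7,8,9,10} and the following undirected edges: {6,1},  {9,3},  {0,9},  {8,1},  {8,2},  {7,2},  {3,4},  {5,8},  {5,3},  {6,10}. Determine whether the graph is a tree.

The graph has 11 vertices and 10 edges.
It is connected with exactly 10 edges, hence acyclic — it is a tree.

Yes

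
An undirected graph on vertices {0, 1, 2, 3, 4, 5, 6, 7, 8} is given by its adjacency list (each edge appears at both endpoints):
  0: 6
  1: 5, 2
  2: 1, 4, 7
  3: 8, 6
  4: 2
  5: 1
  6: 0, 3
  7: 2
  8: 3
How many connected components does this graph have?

2

Component: {0, 3, 6, 8}
Component: {1, 2, 4, 5, 7}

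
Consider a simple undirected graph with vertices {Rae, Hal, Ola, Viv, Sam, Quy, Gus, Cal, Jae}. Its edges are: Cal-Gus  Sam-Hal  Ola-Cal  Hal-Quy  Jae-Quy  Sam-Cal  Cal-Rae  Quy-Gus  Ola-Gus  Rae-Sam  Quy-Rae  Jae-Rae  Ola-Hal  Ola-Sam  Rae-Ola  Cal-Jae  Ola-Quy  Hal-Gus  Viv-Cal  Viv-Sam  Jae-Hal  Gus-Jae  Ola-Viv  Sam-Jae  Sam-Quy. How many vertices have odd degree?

Degrees: Rae:5, Hal:5, Ola:7, Viv:3, Sam:7, Quy:6, Gus:5, Cal:6, Jae:6
Odd-degree vertices: Rae, Hal, Ola, Viv, Sam, Gus.

6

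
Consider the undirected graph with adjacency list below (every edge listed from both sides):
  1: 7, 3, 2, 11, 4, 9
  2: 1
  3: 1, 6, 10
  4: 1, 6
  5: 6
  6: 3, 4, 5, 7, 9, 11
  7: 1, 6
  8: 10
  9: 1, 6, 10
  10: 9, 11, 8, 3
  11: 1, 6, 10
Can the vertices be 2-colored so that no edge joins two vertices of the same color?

Yes

A valid 2-coloring puts {2, 3, 4, 5, 7, 8, 9, 11} on one side and {1, 6, 10} on the other; every edge crosses between the two sides.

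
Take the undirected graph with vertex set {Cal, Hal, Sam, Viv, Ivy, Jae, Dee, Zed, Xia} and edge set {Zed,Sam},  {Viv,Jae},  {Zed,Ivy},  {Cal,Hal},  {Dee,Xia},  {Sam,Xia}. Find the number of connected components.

3

Component: {Cal, Hal}
Component: {Viv, Jae}
Component: {Sam, Ivy, Dee, Zed, Xia}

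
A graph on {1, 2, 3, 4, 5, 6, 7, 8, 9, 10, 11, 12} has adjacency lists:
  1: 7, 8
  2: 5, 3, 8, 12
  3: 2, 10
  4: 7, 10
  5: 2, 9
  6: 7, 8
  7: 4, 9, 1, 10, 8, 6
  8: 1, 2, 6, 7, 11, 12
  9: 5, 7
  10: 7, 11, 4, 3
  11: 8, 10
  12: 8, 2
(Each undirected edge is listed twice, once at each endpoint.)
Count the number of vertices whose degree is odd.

0

Degrees: 1:2, 2:4, 3:2, 4:2, 5:2, 6:2, 7:6, 8:6, 9:2, 10:4, 11:2, 12:2
Odd-degree vertices: none.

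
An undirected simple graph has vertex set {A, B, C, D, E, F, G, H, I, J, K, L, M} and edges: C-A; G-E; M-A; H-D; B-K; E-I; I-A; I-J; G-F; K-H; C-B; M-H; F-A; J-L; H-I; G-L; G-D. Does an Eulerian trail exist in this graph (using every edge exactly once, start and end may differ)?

Degrees: A:4, B:2, C:2, D:2, E:2, F:2, G:4, H:4, I:4, J:2, K:2, L:2, M:2
Odd-degree vertices: none (0 total).
With 0 odd-degree vertices and all edges in one connected piece, an Eulerian trail exists.

Yes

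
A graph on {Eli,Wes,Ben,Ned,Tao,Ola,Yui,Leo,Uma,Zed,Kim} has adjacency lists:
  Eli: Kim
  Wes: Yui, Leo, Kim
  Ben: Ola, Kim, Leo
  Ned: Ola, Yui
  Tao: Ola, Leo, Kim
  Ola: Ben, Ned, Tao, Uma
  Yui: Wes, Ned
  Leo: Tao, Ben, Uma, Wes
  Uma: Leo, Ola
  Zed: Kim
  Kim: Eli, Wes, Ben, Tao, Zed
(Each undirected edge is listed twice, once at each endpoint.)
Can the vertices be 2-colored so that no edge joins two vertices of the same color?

Yes

A valid 2-coloring puts {Ola, Yui, Leo, Kim} on one side and {Eli, Wes, Ben, Ned, Tao, Uma, Zed} on the other; every edge crosses between the two sides.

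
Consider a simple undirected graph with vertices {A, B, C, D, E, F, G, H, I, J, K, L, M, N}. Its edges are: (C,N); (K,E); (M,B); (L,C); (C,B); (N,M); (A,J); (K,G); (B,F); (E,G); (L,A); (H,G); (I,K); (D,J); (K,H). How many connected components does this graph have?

Component: {E, G, H, I, K}
Component: {A, B, C, D, F, J, L, M, N}

2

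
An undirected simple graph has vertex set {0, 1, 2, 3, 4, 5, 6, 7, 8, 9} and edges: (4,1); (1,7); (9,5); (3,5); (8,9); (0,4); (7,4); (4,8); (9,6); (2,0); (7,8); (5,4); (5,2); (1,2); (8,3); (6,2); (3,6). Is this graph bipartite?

1-7-4-1 is an odd cycle (length 3), and a bipartite graph can contain only even cycles.

No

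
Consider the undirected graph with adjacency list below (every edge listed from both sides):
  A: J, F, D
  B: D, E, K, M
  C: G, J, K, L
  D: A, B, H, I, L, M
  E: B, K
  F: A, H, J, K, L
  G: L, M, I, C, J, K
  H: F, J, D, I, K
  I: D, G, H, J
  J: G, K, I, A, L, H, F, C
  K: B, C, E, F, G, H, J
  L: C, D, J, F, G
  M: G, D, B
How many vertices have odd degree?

6

Degrees: A:3, B:4, C:4, D:6, E:2, F:5, G:6, H:5, I:4, J:8, K:7, L:5, M:3
Odd-degree vertices: A, F, H, K, L, M.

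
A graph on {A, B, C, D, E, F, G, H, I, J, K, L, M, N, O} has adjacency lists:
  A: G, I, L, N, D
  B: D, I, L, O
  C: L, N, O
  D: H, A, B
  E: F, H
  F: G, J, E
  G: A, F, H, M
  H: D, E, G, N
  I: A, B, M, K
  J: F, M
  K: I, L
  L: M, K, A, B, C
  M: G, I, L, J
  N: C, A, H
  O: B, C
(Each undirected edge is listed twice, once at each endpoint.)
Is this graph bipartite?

A valid 2-coloring puts {D, E, G, I, J, L, N, O} on one side and {A, B, C, F, H, K, M} on the other; every edge crosses between the two sides.

Yes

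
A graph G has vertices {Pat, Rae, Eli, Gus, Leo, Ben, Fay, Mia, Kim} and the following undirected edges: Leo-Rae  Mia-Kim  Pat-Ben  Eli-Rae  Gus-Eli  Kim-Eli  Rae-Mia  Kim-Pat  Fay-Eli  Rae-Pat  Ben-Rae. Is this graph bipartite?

No

The cycle Pat-Ben-Rae-Pat has length 3, which is odd, so the graph is not bipartite.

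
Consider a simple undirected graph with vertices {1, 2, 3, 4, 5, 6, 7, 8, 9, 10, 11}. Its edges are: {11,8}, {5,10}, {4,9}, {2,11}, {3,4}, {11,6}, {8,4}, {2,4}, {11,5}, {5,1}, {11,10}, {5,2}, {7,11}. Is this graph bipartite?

No

2-5-11-2 is an odd cycle (length 3), and a bipartite graph can contain only even cycles.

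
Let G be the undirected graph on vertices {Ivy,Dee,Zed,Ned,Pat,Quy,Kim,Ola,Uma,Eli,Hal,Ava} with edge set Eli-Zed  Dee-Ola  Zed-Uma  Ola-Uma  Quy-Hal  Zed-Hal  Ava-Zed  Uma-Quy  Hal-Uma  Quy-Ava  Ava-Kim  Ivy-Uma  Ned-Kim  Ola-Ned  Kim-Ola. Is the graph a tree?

The graph has 12 vertices and 15 edges.
It splits into 2 components, so it cannot be a tree.

No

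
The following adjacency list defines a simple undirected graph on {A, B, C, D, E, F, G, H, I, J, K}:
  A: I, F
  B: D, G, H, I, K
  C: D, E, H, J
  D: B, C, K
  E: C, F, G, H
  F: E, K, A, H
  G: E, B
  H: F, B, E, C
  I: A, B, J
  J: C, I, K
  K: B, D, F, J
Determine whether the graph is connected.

Yes

Starting from A and exploring outward reaches every vertex (A, I, F, J, B, K, E, H, C, G, D); the graph is connected.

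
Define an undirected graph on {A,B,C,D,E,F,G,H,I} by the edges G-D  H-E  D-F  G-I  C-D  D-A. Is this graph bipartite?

Yes

A valid 2-coloring puts {B, D, H, I} on one side and {A, C, E, F, G} on the other; every edge crosses between the two sides.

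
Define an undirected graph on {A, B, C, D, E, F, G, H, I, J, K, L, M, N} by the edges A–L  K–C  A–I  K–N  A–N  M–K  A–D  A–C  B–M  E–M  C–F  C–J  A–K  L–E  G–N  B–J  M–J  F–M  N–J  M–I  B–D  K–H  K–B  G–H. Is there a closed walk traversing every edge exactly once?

Degrees: A:6, B:4, C:4, D:2, E:2, F:2, G:2, H:2, I:2, J:4, K:6, L:2, M:6, N:4
All degrees are even and the non-isolated vertices are connected — an Eulerian circuit exists.

Yes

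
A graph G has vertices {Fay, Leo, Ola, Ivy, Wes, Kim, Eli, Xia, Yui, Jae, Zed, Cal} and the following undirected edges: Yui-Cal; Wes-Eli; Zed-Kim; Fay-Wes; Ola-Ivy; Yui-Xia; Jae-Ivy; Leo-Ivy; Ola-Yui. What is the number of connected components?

3

Component: {Kim, Zed}
Component: {Fay, Wes, Eli}
Component: {Leo, Ola, Ivy, Xia, Yui, Jae, Cal}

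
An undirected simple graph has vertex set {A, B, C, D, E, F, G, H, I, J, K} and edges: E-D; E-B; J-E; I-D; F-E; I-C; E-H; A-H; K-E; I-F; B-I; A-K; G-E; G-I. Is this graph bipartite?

Yes

A valid 2-coloring puts {B, C, D, F, G, H, J, K} on one side and {A, E, I} on the other; every edge crosses between the two sides.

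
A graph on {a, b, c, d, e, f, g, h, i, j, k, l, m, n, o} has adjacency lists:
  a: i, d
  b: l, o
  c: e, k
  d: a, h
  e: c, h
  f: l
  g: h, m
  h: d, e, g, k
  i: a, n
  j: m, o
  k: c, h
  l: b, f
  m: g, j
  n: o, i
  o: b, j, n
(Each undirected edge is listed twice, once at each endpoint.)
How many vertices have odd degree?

Degrees: a:2, b:2, c:2, d:2, e:2, f:1, g:2, h:4, i:2, j:2, k:2, l:2, m:2, n:2, o:3
Odd-degree vertices: f, o.

2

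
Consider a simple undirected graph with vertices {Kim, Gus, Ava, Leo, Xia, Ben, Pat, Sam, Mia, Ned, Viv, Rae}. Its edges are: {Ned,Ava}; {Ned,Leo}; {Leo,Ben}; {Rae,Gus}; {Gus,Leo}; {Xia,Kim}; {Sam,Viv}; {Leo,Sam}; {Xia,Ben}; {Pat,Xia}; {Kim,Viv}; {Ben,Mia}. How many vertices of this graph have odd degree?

6

Degrees: Kim:2, Gus:2, Ava:1, Leo:4, Xia:3, Ben:3, Pat:1, Sam:2, Mia:1, Ned:2, Viv:2, Rae:1
Odd-degree vertices: Ava, Xia, Ben, Pat, Mia, Rae.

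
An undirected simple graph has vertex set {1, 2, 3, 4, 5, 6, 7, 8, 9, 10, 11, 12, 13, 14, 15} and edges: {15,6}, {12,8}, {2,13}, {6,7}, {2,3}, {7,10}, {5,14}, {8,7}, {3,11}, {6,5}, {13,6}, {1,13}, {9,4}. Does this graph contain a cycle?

The graph has 15 vertices, 13 edges, and 2 connected components.
A forest on 15 vertices with 2 components has exactly 13 edges, which matches — so no cycle.

No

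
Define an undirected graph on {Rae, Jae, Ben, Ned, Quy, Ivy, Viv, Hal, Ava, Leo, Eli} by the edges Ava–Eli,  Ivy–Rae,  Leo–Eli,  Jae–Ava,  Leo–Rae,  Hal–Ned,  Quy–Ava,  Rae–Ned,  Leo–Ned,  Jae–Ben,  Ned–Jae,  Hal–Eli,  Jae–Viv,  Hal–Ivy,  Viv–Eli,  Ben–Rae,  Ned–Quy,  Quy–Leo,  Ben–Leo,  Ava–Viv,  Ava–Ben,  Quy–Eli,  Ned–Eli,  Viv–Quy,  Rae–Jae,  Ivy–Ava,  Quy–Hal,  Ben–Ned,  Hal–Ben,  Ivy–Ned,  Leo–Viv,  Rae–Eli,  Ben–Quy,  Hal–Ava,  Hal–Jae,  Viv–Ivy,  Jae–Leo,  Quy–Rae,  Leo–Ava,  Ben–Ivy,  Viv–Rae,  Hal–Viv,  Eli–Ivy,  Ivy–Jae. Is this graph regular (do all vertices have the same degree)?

Yes

Degrees: Rae:8, Jae:8, Ben:8, Ned:8, Quy:8, Ivy:8, Viv:8, Hal:8, Ava:8, Leo:8, Eli:8
Every vertex has degree 8, so the graph is 8-regular.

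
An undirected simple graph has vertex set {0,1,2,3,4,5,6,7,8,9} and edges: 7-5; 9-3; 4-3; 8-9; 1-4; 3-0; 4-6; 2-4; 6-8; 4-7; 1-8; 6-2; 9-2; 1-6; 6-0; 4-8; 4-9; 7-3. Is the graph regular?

Degrees: 0:2, 1:3, 2:3, 3:4, 4:7, 5:1, 6:5, 7:3, 8:4, 9:4
Degrees are not all equal (e.g. deg(5)=1 but deg(4)=7); not regular.

No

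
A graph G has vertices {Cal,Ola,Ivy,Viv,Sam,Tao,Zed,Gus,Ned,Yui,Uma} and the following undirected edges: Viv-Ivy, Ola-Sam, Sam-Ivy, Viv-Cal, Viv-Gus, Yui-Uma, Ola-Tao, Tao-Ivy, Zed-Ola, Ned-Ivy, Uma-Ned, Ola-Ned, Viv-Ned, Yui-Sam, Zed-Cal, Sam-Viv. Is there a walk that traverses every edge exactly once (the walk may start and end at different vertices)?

Degrees: Cal:2, Ola:4, Ivy:4, Viv:5, Sam:4, Tao:2, Zed:2, Gus:1, Ned:4, Yui:2, Uma:2
Odd-degree vertices: Viv, Gus (2 total).
With 2 odd-degree vertices and all edges in one connected piece, an Eulerian trail exists (from Viv to Gus).

Yes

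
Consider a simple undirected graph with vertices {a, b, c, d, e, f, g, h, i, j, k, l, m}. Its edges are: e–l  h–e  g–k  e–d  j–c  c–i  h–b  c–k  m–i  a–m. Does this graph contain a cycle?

|V| = 13, |E| = 10, number of components = 3.
A forest on 13 vertices with 3 components has exactly 10 edges, which matches — so no cycle.

No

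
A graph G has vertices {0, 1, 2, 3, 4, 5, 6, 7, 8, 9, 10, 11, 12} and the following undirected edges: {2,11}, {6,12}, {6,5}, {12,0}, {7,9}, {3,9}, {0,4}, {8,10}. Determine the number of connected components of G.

Component: {1}
Component: {2, 11}
Component: {8, 10}
Component: {3, 7, 9}
Component: {0, 4, 5, 6, 12}

5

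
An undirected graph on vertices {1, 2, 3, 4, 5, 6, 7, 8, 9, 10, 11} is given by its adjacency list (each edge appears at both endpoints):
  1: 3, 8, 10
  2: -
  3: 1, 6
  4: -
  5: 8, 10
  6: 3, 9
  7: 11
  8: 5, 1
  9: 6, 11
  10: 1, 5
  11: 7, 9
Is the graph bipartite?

Yes

Partition the vertices as {2, 3, 4, 7, 8, 9, 10} vs {1, 5, 6, 11}. Each listed edge has one endpoint in each part, so the graph is bipartite.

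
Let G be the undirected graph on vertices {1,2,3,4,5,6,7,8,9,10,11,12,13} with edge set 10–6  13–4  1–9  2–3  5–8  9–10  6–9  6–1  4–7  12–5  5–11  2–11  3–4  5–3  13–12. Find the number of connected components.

Component: {1, 6, 9, 10}
Component: {2, 3, 4, 5, 7, 8, 11, 12, 13}

2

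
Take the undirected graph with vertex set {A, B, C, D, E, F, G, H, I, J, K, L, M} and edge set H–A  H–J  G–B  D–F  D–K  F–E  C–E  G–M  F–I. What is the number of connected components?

Component: {L}
Component: {A, H, J}
Component: {B, G, M}
Component: {C, D, E, F, I, K}

4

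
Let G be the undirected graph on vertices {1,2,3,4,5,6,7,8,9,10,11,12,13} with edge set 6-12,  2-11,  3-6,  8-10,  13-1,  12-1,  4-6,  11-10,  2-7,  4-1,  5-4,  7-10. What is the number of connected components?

3

Component: {9}
Component: {2, 7, 8, 10, 11}
Component: {1, 3, 4, 5, 6, 12, 13}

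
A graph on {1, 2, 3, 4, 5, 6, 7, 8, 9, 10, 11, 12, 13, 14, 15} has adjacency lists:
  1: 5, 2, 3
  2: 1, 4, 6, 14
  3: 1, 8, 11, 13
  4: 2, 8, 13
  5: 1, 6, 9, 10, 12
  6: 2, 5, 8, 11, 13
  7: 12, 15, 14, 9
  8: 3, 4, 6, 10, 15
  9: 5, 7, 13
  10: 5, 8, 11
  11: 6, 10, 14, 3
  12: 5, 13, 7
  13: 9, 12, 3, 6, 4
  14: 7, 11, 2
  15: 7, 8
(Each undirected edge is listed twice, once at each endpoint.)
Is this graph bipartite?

No

The cycle 1-3-13-6-2-1 has length 5, which is odd, so the graph is not bipartite.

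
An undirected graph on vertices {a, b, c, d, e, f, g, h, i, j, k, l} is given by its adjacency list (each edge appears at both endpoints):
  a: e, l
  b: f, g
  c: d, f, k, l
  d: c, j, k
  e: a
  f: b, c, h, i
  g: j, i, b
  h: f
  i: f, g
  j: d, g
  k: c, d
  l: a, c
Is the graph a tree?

|V| = 12, |E| = 14.
A tree on 12 vertices has exactly 11 edges; this graph has 14, so it contains a cycle and is not a tree.

No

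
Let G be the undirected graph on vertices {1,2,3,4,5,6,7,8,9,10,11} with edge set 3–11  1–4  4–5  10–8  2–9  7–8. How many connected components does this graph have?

5

Component: {6}
Component: {2, 9}
Component: {3, 11}
Component: {1, 4, 5}
Component: {7, 8, 10}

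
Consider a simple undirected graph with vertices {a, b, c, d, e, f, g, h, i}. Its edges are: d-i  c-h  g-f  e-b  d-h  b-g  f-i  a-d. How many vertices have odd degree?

Degrees: a:1, b:2, c:1, d:3, e:1, f:2, g:2, h:2, i:2
Odd-degree vertices: a, c, d, e.

4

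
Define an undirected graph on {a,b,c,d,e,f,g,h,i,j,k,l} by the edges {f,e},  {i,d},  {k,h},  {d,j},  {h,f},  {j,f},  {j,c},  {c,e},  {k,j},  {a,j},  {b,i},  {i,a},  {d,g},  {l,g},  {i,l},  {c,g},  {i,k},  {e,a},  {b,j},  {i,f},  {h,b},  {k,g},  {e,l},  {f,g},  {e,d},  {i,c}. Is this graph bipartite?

Yes

Color {e, g, h, i, j} black and {a, b, c, d, f, k, l} white. No edge joins two same-colored vertices, so the graph is bipartite.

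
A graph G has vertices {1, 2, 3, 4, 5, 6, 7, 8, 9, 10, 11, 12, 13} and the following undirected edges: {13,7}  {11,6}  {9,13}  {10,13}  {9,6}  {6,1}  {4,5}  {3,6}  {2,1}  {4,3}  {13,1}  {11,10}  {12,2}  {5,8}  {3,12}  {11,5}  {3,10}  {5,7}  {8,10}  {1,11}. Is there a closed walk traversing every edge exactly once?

Yes

Degrees: 1:4, 2:2, 3:4, 4:2, 5:4, 6:4, 7:2, 8:2, 9:2, 10:4, 11:4, 12:2, 13:4
Every vertex has even degree and the edges form a single connected piece, so an Eulerian circuit exists.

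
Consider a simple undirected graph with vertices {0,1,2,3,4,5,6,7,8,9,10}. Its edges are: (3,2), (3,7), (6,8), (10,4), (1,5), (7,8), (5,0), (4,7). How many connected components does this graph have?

3

Component: {9}
Component: {0, 1, 5}
Component: {2, 3, 4, 6, 7, 8, 10}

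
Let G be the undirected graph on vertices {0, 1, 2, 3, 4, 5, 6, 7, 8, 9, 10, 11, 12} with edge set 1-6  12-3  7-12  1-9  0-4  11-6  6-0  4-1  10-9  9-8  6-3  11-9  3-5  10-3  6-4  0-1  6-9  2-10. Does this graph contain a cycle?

|V| = 13, |E| = 18, number of components = 1.
Since 18 > 13 - 1, a cycle must exist; for instance 6-9-11-6.

Yes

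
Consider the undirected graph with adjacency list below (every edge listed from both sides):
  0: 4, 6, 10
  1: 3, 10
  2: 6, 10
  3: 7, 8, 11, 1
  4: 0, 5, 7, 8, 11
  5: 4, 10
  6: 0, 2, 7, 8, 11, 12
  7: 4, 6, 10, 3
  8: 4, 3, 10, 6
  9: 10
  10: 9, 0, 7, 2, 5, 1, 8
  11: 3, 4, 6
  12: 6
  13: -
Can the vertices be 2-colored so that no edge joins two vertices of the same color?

A valid 2-coloring puts {3, 4, 6, 10, 13} on one side and {0, 1, 2, 5, 7, 8, 9, 11, 12} on the other; every edge crosses between the two sides.

Yes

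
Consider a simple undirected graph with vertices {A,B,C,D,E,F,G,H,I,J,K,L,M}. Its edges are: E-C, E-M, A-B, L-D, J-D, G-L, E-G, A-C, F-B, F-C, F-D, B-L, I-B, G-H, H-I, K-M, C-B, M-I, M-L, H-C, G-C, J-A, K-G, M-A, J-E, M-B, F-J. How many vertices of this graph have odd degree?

Degrees: A:4, B:6, C:6, D:3, E:4, F:4, G:5, H:3, I:3, J:4, K:2, L:4, M:6
Odd-degree vertices: D, G, H, I.

4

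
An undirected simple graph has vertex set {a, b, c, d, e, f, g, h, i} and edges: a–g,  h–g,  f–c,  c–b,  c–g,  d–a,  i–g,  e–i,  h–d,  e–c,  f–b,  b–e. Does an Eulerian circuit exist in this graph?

Degrees: a:2, b:3, c:4, d:2, e:3, f:2, g:4, h:2, i:2
b, e have odd degree; an Eulerian circuit needs every degree to be even, so none exists.

No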